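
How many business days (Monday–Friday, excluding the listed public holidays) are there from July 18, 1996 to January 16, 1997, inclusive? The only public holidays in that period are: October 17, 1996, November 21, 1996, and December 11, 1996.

July 18, 1996 is a Thursday.
That's 183 days from start to end, counting both.
183 = 7 × 26 + 1, so there are 26 full weeks plus 1 extra day.
Each full week contributes 5 weekdays (Mon–Fri): 26 × 5 = 130.
The 1 extra day is Thursday — 1 of them qualifies.
Total: 130 + 1 = 131.
Holidays: October 17, 1996 (Thu); November 21, 1996 (Thu); December 11, 1996 (Wed).
All 3 holidays fall on weekdays, so subtract 3.
Business days: 131 − 3 = 128.

128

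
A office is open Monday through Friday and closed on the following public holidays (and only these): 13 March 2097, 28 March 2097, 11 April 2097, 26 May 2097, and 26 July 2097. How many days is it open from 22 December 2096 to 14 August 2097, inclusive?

164 working days

22 December 2096 is a Saturday.
The range spans 236 days (inclusive of both endpoints).
236 = 7 × 33 + 5, so there are 33 full weeks plus 5 extra days.
Each full week contributes 5 weekdays (Mon–Fri): 33 × 5 = 165.
The 5 extra days are Sat, Sun, Mon, Tue, Wed — 3 of them qualify.
Total: 165 + 3 = 168.
Holidays: 13 March 2097 (Wed); 28 March 2097 (Thu); 11 April 2097 (Thu); 26 May 2097 (Sun); 26 July 2097 (Fri).
4 of the 5 holidays fall on weekdays; the rest are weekends and were already excluded.
Business days: 168 − 4 = 164.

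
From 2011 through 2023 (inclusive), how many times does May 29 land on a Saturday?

1

Day of week of May 29 in each year:
2011: Sun, 2012: Tue, 2013: Wed, 2014: Thu, 2015: Fri, 2016: Sun, 2017: Mon, 2018: Tue, 2019: Wed, 2020: Fri, 2021: Sat ✓, 2022: Sun, 2023: Mon
Saturdays: 2021.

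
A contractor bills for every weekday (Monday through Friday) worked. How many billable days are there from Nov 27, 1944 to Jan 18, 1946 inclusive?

Nov 27, 1944 is a Monday.
From Nov 27, 1944 to Jan 18, 1946 is 418 days inclusive.
418 = 7 × 59 + 5, so there are 59 full weeks plus 5 extra days.
Each full week contributes 5 weekdays (Mon–Fri): 59 × 5 = 295.
The 5 extra days are Monday, Tuesday, Wednesday, Thursday, Friday — 5 of them qualify.
Total: 295 + 5 = 300.

300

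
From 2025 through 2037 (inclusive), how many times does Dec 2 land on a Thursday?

Day of week of December 2 in each year:
2025: Tue, 2026: Wed, 2027: Thu ✓, 2028: Sat, 2029: Sun, 2030: Mon, 2031: Tue, 2032: Thu ✓, 2033: Fri, 2034: Sat, 2035: Sun, 2036: Tue, 2037: Wed
Thursdays: 2027, 2032.

2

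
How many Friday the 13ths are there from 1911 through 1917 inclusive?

Friday-the-13ths by year:
1911: Jan, Oct
1912: Sep, Dec
1913: Jun
1914: Feb, Mar, Nov
1915: Aug
1916: Oct
1917: Apr, Jul

12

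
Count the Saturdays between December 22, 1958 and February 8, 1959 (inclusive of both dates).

December 22, 1958 is a Monday.
That's 49 days from start to end, counting both.
49 = 7 × 7, so the span is exactly 7 full weeks.
Each full week contributes one Saturday: 7 so far.

7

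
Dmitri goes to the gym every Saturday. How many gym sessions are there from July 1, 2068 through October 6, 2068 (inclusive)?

July 1, 2068 is a Sunday.
That's 98 days from start to end, counting both.
98 = 7 × 14, so the span is exactly 14 full weeks.
Each full week contributes one Saturday: 14 so far.
Total: 14.

14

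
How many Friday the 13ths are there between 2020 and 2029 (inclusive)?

Friday-the-13ths by year:
2020: Mar, Nov
2021: Aug
2022: May
2023: Jan, Oct
2024: Sep, Dec
2025: Jun
2026: Feb, Mar, Nov
2027: Aug
2028: Oct
2029: Apr, Jul

16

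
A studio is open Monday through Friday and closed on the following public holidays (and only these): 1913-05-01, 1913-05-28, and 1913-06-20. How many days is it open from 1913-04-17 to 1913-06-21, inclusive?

44

1913-04-17 is a Thursday.
The range spans 66 days (inclusive of both endpoints).
66 = 7 × 9 + 3, so there are 9 full weeks plus 3 extra days.
Each full week contributes 5 weekdays (Mon–Fri): 9 × 5 = 45.
The 3 extra days are Thursday, Friday, Saturday — 2 of them qualify.
Total: 45 + 2 = 47.
Holidays: 1913-05-01 (Thu); 1913-05-28 (Wed); 1913-06-20 (Fri).
All 3 holidays fall on weekdays, so subtract 3.
Business days: 47 − 3 = 44.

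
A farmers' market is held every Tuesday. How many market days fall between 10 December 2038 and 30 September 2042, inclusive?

199 Tuesdays

10 December 2038 is a Friday.
From 10 December 2038 to 30 September 2042 is 1391 days inclusive.
1391 = 7 × 198 + 5, so there are 198 full weeks plus 5 extra days.
Each full week contributes one Tuesday: 198 so far.
The 5 extra days are Fri, Sat, Sun, Mon, Tue — 1 of them qualifies.
Total: 198 + 1 = 199.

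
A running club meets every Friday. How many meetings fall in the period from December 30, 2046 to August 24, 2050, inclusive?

190

December 30, 2046 is a Sunday.
The range spans 1334 days (inclusive of both endpoints).
1334 = 7 × 190 + 4, so there are 190 full weeks plus 4 extra days.
Each full week contributes one Friday: 190 so far.
The 4 extra days are Sun, Mon, Tue, Wed — none qualify.
Total: 190 + 0 = 190.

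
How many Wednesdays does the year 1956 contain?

52

1 January 1956 is a Sunday.
The range spans 366 days (inclusive of both endpoints).
366 = 7 × 52 + 2, so there are 52 full weeks plus 2 extra days.
Each full week contributes one Wednesday: 52 so far.
The 2 extra days are Sunday, Monday — none qualify.
Total: 52 + 0 = 52.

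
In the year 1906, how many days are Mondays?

53

1906-01-01 is a Monday.
That's 365 days from start to end, counting both.
365 = 7 × 52 + 1, so there are 52 full weeks plus 1 extra day.
Each full week contributes one Monday: 52 so far.
The 1 extra day is Monday — 1 of them qualifies.
Total: 52 + 1 = 53.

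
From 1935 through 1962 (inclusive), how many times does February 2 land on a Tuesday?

Day of week of February 2 in each year:
1935: Sat, 1936: Sun, 1937: Tue ✓, 1938: Wed, 1939: Thu, 1940: Fri, 1941: Sun, 1942: Mon, 1943: Tue ✓, 1944: Wed, 1945: Fri, 1946: Sat, 1947: Sun, 1948: Mon, 1949: Wed, 1950: Thu, 1951: Fri, 1952: Sat, 1953: Mon, 1954: Tue ✓, 1955: Wed, 1956: Thu, 1957: Sat, 1958: Sun, 1959: Mon, 1960: Tue ✓, 1961: Thu, 1962: Fri
Tuesdays: 1937, 1943, 1954, 1960.

4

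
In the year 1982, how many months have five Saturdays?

A month has five Saturdays exactly when Saturday falls within its first (length − 28) days.
Jan: 31 days, starts Fri → 5 of Fri, Sat, Sun ✓
Feb: 28 days, starts Mon → 5 of (none)
Mar: 31 days, starts Mon → 5 of Mon, Tue, Wed
Apr: 30 days, starts Thu → 5 of Thu, Fri
May: 31 days, starts Sat → 5 of Sat, Sun, Mon ✓
Jun: 30 days, starts Tue → 5 of Tue, Wed
Jul: 31 days, starts Thu → 5 of Thu, Fri, Sat ✓
Aug: 31 days, starts Sun → 5 of Sun, Mon, Tue
Sep: 30 days, starts Wed → 5 of Wed, Thu
Oct: 31 days, starts Fri → 5 of Fri, Sat, Sun ✓
Nov: 30 days, starts Mon → 5 of Mon, Tue
Dec: 31 days, starts Wed → 5 of Wed, Thu, Fri
Months with five Saturdays: Jan, May, Jul, Oct.

4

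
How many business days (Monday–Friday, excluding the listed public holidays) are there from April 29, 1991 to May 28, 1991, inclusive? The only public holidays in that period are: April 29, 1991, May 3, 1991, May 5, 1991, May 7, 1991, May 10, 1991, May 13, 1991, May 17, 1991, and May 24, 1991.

April 29, 1991 is a Monday.
The range spans 30 days (inclusive of both endpoints).
30 = 7 × 4 + 2, so there are 4 full weeks plus 2 extra days.
Each full week contributes 5 weekdays (Mon–Fri): 4 × 5 = 20.
The 2 extra days are Monday, Tuesday — 2 of them qualify.
Total: 20 + 2 = 22.
Holidays: April 29, 1991 (Mon); May 3, 1991 (Fri); May 5, 1991 (Sun); May 7, 1991 (Tue); May 10, 1991 (Fri); May 13, 1991 (Mon); May 17, 1991 (Fri); May 24, 1991 (Fri).
7 of the 8 holidays fall on weekdays; the rest are weekends and were already excluded.
Business days: 22 − 7 = 15.

15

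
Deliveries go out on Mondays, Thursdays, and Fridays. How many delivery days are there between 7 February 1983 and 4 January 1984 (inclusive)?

142

7 February 1983 is a Monday.
That's 332 days from start to end, counting both.
332 = 7 × 47 + 3, so there are 47 full weeks plus 3 extra days.
Each full week contributes 3 days from the set (Mon, Thu, Fri): 47 × 3 = 141.
The 3 extra days are Monday, Tuesday, Wednesday — 1 of them qualifies.
Total: 141 + 1 = 142.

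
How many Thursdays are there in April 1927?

April 1, 1927 is a Friday.
That's 30 days from start to end, counting both.
30 = 7 × 4 + 2, so there are 4 full weeks plus 2 extra days.
Each full week contributes one Thursday: 4 so far.
The 2 extra days are Friday, Saturday — none qualify.
Total: 4 + 0 = 4.

4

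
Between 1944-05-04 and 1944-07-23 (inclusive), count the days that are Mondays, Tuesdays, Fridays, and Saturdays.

46

1944-05-04 is a Thursday.
That's 81 days from start to end, counting both.
81 = 7 × 11 + 4, so there are 11 full weeks plus 4 extra days.
Each full week contributes 4 days from the set (Mon, Tue, Fri, Sat): 11 × 4 = 44.
The 4 extra days are Thu, Fri, Sat, Sun — 2 of them qualify.
Total: 44 + 2 = 46.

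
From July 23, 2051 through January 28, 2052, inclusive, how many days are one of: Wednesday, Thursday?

54

July 23, 2051 is a Sunday.
The range spans 190 days (inclusive of both endpoints).
190 = 7 × 27 + 1, so there are 27 full weeks plus 1 extra day.
Each full week contributes 2 days from the set (Wed, Thu): 27 × 2 = 54.
The 1 extra day is Sunday — none qualify.
Total: 54 + 0 = 54.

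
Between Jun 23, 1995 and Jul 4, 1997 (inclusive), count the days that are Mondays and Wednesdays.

Jun 23, 1995 is a Friday.
That's 743 days from start to end, counting both.
743 = 7 × 106 + 1, so there are 106 full weeks plus 1 extra day.
Each full week contributes 2 days from the set (Mon, Wed): 106 × 2 = 212.
The 1 extra day is Fri — none qualify.
Total: 212 + 0 = 212.

212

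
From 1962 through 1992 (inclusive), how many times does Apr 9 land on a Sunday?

Day of week of April 9 in each year:
1962: Mon, 1963: Tue, 1964: Thu, 1965: Fri, 1966: Sat, 1967: Sun ✓, 1968: Tue, 1969: Wed, 1970: Thu, 1971: Fri, 1972: Sun ✓, 1973: Mon, 1974: Tue, 1975: Wed, 1976: Fri, 1977: Sat, 1978: Sun ✓, 1979: Mon, 1980: Wed, 1981: Thu, 1982: Fri, 1983: Sat, 1984: Mon, 1985: Tue, 1986: Wed, 1987: Thu, 1988: Sat, 1989: Sun ✓, 1990: Mon, 1991: Tue, 1992: Thu
Sundays: 1967, 1972, 1978, 1989.

4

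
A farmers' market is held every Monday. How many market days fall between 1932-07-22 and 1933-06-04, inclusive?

1932-07-22 is a Friday.
The range spans 318 days (inclusive of both endpoints).
318 = 7 × 45 + 3, so there are 45 full weeks plus 3 extra days.
Each full week contributes one Monday: 45 so far.
The 3 extra days are Fri, Sat, Sun — none qualify.
Total: 45 + 0 = 45.

45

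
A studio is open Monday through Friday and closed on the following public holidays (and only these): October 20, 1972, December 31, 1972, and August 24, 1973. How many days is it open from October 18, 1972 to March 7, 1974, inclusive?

360

October 18, 1972 is a Wednesday.
The range spans 506 days (inclusive of both endpoints).
506 = 7 × 72 + 2, so there are 72 full weeks plus 2 extra days.
Each full week contributes 5 weekdays (Mon–Fri): 72 × 5 = 360.
The 2 extra days are Wednesday, Thursday — 2 of them qualify.
Total: 360 + 2 = 362.
Holidays: October 20, 1972 (Fri); December 31, 1972 (Sun); August 24, 1973 (Fri).
2 of the 3 holidays fall on weekdays; the rest are weekends and were already excluded.
Business days: 362 − 2 = 360.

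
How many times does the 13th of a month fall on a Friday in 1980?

The 13th falls on a Friday when the month's 13th has weekday Fri.
Jan 13 is Sun; Feb 13 is Wed; Mar 13 is Thu; Apr 13 is Sun; May 13 is Tue; Jun 13 is Fri ✓; Jul 13 is Sun; Aug 13 is Wed; Sep 13 is Sat; Oct 13 is Mon; Nov 13 is Thu; Dec 13 is Sat.
Friday the 13ths: Jun.

1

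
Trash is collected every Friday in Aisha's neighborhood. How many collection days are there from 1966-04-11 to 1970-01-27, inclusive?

198 Fridays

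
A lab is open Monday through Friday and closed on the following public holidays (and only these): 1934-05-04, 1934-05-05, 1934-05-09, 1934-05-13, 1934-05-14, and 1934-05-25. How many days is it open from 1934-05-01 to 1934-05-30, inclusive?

18 business days

1934-05-01 is a Tuesday.
From 1934-05-01 to 1934-05-30 is 30 days inclusive.
30 = 7 × 4 + 2, so there are 4 full weeks plus 2 extra days.
Each full week contributes 5 weekdays (Mon–Fri): 4 × 5 = 20.
The 2 extra days are Tue, Wed — 2 of them qualify.
Total: 20 + 2 = 22.
Holidays: 1934-05-04 (Fri); 1934-05-05 (Sat); 1934-05-09 (Wed); 1934-05-13 (Sun); 1934-05-14 (Mon); 1934-05-25 (Fri).
4 of the 6 holidays fall on weekdays; the rest are weekends and were already excluded.
Business days: 22 − 4 = 18.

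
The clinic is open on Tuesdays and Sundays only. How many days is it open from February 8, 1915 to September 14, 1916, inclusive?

167

February 8, 1915 is a Monday.
From February 8, 1915 to September 14, 1916 is 585 days inclusive.
585 = 7 × 83 + 4, so there are 83 full weeks plus 4 extra days.
Each full week contributes 2 days from the set (Tue, Sun): 83 × 2 = 166.
The 4 extra days are Mon, Tue, Wed, Thu — 1 of them qualifies.
Total: 166 + 1 = 167.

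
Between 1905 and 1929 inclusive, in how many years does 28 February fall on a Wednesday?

Day of week of February 28 in each year:
1905: Tue, 1906: Wed ✓, 1907: Thu, 1908: Fri, 1909: Sun, 1910: Mon, 1911: Tue, 1912: Wed ✓, 1913: Fri, 1914: Sat, 1915: Sun, 1916: Mon, 1917: Wed ✓, 1918: Thu, 1919: Fri, 1920: Sat, 1921: Mon, 1922: Tue, 1923: Wed ✓, 1924: Thu, 1925: Sat, 1926: Sun, 1927: Mon, 1928: Tue, 1929: Thu
Wednesdays: 1906, 1912, 1917, 1923.

4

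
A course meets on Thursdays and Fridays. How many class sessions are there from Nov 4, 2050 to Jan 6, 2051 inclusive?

Nov 4, 2050 is a Friday.
The range spans 64 days (inclusive of both endpoints).
64 = 7 × 9 + 1, so there are 9 full weeks plus 1 extra day.
Each full week contributes 2 days from the set (Thu, Fri): 9 × 2 = 18.
The 1 extra day is Friday — 1 of them qualifies.
Total: 18 + 1 = 19.

19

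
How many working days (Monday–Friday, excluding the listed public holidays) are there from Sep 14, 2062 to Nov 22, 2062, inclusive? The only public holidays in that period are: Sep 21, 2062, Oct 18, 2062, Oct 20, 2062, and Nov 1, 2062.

46

Sep 14, 2062 is a Thursday.
The range spans 70 days (inclusive of both endpoints).
70 = 7 × 10, so the span is exactly 10 full weeks.
Each full week contributes 5 weekdays (Mon–Fri): 10 × 5 = 50.
Holidays: Sep 21, 2062 (Thu); Oct 18, 2062 (Wed); Oct 20, 2062 (Fri); Nov 1, 2062 (Wed).
All 4 holidays fall on weekdays, so subtract 4.
Business days: 50 − 4 = 46.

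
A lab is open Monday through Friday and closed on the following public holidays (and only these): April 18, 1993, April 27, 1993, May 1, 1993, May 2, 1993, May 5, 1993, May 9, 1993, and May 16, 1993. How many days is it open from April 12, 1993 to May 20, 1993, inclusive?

27 business days

April 12, 1993 is a Monday.
From April 12, 1993 to May 20, 1993 is 39 days inclusive.
39 = 7 × 5 + 4, so there are 5 full weeks plus 4 extra days.
Each full week contributes 5 weekdays (Mon–Fri): 5 × 5 = 25.
The 4 extra days are Mon, Tue, Wed, Thu — 4 of them qualify.
Total: 25 + 4 = 29.
Holidays: April 18, 1993 (Sun); April 27, 1993 (Tue); May 1, 1993 (Sat); May 2, 1993 (Sun); May 5, 1993 (Wed); May 9, 1993 (Sun); May 16, 1993 (Sun).
2 of the 7 holidays fall on weekdays; the rest are weekends and were already excluded.
Business days: 29 − 2 = 27.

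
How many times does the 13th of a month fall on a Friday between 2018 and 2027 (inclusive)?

17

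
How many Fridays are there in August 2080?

5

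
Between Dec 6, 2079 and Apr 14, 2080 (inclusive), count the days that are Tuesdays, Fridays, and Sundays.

56

Dec 6, 2079 is a Wednesday.
That's 131 days from start to end, counting both.
131 = 7 × 18 + 5, so there are 18 full weeks plus 5 extra days.
Each full week contributes 3 days from the set (Tue, Fri, Sun): 18 × 3 = 54.
The 5 extra days are Wednesday, Thursday, Friday, Saturday, Sunday — 2 of them qualify.
Total: 54 + 2 = 56.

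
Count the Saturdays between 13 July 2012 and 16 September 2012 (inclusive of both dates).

13 July 2012 is a Friday.
That's 66 days from start to end, counting both.
66 = 7 × 9 + 3, so there are 9 full weeks plus 3 extra days.
Each full week contributes one Saturday: 9 so far.
The 3 extra days are Friday, Saturday, Sunday — 1 of them qualifies.
Total: 9 + 1 = 10.

10 Saturdays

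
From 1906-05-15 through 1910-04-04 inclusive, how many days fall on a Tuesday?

203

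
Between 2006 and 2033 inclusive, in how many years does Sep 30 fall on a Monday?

4

Day of week of September 30 in each year:
2006: Sat, 2007: Sun, 2008: Tue, 2009: Wed, 2010: Thu, 2011: Fri, 2012: Sun, 2013: Mon ✓, 2014: Tue, 2015: Wed, 2016: Fri, 2017: Sat, 2018: Sun, 2019: Mon ✓, 2020: Wed, 2021: Thu, 2022: Fri, 2023: Sat, 2024: Mon ✓, 2025: Tue, 2026: Wed, 2027: Thu, 2028: Sat, 2029: Sun, 2030: Mon ✓, 2031: Tue, 2032: Thu, 2033: Fri
Mondays: 2013, 2019, 2024, 2030.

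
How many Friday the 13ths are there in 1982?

The 13th falls on a Friday when the month's 13th has weekday Fri.
Jan 13 is Wed; Feb 13 is Sat; Mar 13 is Sat; Apr 13 is Tue; May 13 is Thu; Jun 13 is Sun; Jul 13 is Tue; Aug 13 is Fri ✓; Sep 13 is Mon; Oct 13 is Wed; Nov 13 is Sat; Dec 13 is Mon.
Friday the 13ths: Aug.

1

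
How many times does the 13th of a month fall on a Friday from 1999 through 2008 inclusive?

15

Friday-the-13ths by year:
1999: Aug
2000: Oct
2001: Apr, Jul
2002: Sep, Dec
2003: Jun
2004: Feb, Aug
2005: May
2006: Jan, Oct
2007: Apr, Jul
2008: Jun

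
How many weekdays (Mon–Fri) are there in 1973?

261

1973-01-01 is a Monday.
The range spans 365 days (inclusive of both endpoints).
365 = 7 × 52 + 1, so there are 52 full weeks plus 1 extra day.
Each full week contributes 5 weekdays (Mon–Fri): 52 × 5 = 260.
The 1 extra day is Mon — 1 of them qualifies.
Total: 260 + 1 = 261.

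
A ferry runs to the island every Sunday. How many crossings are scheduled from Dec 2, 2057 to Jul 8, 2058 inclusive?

Dec 2, 2057 is a Sunday.
That's 219 days from start to end, counting both.
219 = 7 × 31 + 2, so there are 31 full weeks plus 2 extra days.
Each full week contributes one Sunday: 31 so far.
The 2 extra days are Sunday, Monday — 1 of them qualifies.
Total: 31 + 1 = 32.

32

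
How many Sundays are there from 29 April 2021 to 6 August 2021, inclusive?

29 April 2021 is a Thursday.
The range spans 100 days (inclusive of both endpoints).
100 = 7 × 14 + 2, so there are 14 full weeks plus 2 extra days.
Each full week contributes one Sunday: 14 so far.
The 2 extra days are Thu, Fri — none qualify.
Total: 14 + 0 = 14.

14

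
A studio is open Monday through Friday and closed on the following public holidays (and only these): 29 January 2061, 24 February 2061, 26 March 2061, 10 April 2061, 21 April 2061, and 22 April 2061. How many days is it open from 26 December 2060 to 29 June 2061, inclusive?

130 working days

26 December 2060 is a Sunday.
That's 186 days from start to end, counting both.
186 = 7 × 26 + 4, so there are 26 full weeks plus 4 extra days.
Each full week contributes 5 weekdays (Mon–Fri): 26 × 5 = 130.
The 4 extra days are Sun, Mon, Tue, Wed — 3 of them qualify.
Total: 130 + 3 = 133.
Holidays: 29 January 2061 (Sat); 24 February 2061 (Thu); 26 March 2061 (Sat); 10 April 2061 (Sun); 21 April 2061 (Thu); 22 April 2061 (Fri).
3 of the 6 holidays fall on weekdays; the rest are weekends and were already excluded.
Business days: 133 − 3 = 130.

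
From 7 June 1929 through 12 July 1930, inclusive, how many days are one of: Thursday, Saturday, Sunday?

172

7 June 1929 is a Friday.
From 7 June 1929 to 12 July 1930 is 401 days inclusive.
401 = 7 × 57 + 2, so there are 57 full weeks plus 2 extra days.
Each full week contributes 3 days from the set (Thu, Sat, Sun): 57 × 3 = 171.
The 2 extra days are Friday, Saturday — 1 of them qualifies.
Total: 171 + 1 = 172.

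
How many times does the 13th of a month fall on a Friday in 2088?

The 13th falls on a Friday when the month's 13th has weekday Fri.
Jan 13 is Tue; Feb 13 is Fri ✓; Mar 13 is Sat; Apr 13 is Tue; May 13 is Thu; Jun 13 is Sun; Jul 13 is Tue; Aug 13 is Fri ✓; Sep 13 is Mon; Oct 13 is Wed; Nov 13 is Sat; Dec 13 is Mon.
Friday the 13ths: Feb, Aug.

2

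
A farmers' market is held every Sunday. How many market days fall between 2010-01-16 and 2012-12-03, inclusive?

151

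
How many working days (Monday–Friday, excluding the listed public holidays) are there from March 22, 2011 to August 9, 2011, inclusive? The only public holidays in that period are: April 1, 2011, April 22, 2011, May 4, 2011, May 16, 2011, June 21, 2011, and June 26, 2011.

96

March 22, 2011 is a Tuesday.
That's 141 days from start to end, counting both.
141 = 7 × 20 + 1, so there are 20 full weeks plus 1 extra day.
Each full week contributes 5 weekdays (Mon–Fri): 20 × 5 = 100.
The 1 extra day is Tuesday — 1 of them qualifies.
Total: 100 + 1 = 101.
Holidays: April 1, 2011 (Fri); April 22, 2011 (Fri); May 4, 2011 (Wed); May 16, 2011 (Mon); June 21, 2011 (Tue); June 26, 2011 (Sun).
5 of the 6 holidays fall on weekdays; the rest are weekends and were already excluded.
Business days: 101 − 5 = 96.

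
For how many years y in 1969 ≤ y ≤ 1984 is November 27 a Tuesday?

3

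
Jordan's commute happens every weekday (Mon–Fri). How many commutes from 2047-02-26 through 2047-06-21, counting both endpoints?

2047-02-26 is a Tuesday.
From 2047-02-26 to 2047-06-21 is 116 days inclusive.
116 = 7 × 16 + 4, so there are 16 full weeks plus 4 extra days.
Each full week contributes 5 weekdays (Mon–Fri): 16 × 5 = 80.
The 4 extra days are Tuesday, Wednesday, Thursday, Friday — 4 of them qualify.
Total: 80 + 4 = 84.

84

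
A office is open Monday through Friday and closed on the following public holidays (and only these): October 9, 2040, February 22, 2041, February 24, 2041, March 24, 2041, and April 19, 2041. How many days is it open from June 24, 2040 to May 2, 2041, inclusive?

221

June 24, 2040 is a Sunday.
The range spans 313 days (inclusive of both endpoints).
313 = 7 × 44 + 5, so there are 44 full weeks plus 5 extra days.
Each full week contributes 5 weekdays (Mon–Fri): 44 × 5 = 220.
The 5 extra days are Sunday, Monday, Tuesday, Wednesday, Thursday — 4 of them qualify.
Total: 220 + 4 = 224.
Holidays: October 9, 2040 (Tue); February 22, 2041 (Fri); February 24, 2041 (Sun); March 24, 2041 (Sun); April 19, 2041 (Fri).
3 of the 5 holidays fall on weekdays; the rest are weekends and were already excluded.
Business days: 224 − 3 = 221.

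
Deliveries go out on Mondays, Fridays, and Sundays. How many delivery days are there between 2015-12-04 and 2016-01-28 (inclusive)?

2015-12-04 is a Friday.
From 2015-12-04 to 2016-01-28 is 56 days inclusive.
56 = 7 × 8, so the span is exactly 8 full weeks.
Each full week contributes 3 days from the set (Mon, Fri, Sun): 8 × 3 = 24.
Total: 24.

24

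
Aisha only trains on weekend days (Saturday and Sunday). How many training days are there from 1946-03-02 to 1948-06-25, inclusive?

242

1946-03-02 is a Saturday.
That's 847 days from start to end, counting both.
847 = 7 × 121, so the span is exactly 121 full weeks.
Each full week contributes 2 weekend days (Sat, Sun): 121 × 2 = 242.
Total: 242.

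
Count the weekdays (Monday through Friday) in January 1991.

Jan 1, 1991 is a Tuesday.
That's 31 days from start to end, counting both.
31 = 7 × 4 + 3, so there are 4 full weeks plus 3 extra days.
Each full week contributes 5 weekdays (Mon–Fri): 4 × 5 = 20.
The 3 extra days are Tuesday, Wednesday, Thursday — 3 of them qualify.
Total: 20 + 3 = 23.

23 weekdays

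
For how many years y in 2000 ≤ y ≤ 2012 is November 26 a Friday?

2

Day of week of November 26 in each year:
2000: Sun, 2001: Mon, 2002: Tue, 2003: Wed, 2004: Fri ✓, 2005: Sat, 2006: Sun, 2007: Mon, 2008: Wed, 2009: Thu, 2010: Fri ✓, 2011: Sat, 2012: Mon
Fridays: 2004, 2010.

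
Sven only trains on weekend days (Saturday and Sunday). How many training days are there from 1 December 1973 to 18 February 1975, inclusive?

1 December 1973 is a Saturday.
From 1 December 1973 to 18 February 1975 is 445 days inclusive.
445 = 7 × 63 + 4, so there are 63 full weeks plus 4 extra days.
Each full week contributes 2 weekend days (Sat, Sun): 63 × 2 = 126.
The 4 extra days are Saturday, Sunday, Monday, Tuesday — 2 of them qualify.
Total: 126 + 2 = 128.

128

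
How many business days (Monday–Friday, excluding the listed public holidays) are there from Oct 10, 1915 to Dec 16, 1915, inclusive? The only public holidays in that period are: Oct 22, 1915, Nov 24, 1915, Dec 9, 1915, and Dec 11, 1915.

Oct 10, 1915 is a Sunday.
The range spans 68 days (inclusive of both endpoints).
68 = 7 × 9 + 5, so there are 9 full weeks plus 5 extra days.
Each full week contributes 5 weekdays (Mon–Fri): 9 × 5 = 45.
The 5 extra days are Sun, Mon, Tue, Wed, Thu — 4 of them qualify.
Total: 45 + 4 = 49.
Holidays: Oct 22, 1915 (Fri); Nov 24, 1915 (Wed); Dec 9, 1915 (Thu); Dec 11, 1915 (Sat).
3 of the 4 holidays fall on weekdays; the rest are weekends and were already excluded.
Business days: 49 − 3 = 46.

46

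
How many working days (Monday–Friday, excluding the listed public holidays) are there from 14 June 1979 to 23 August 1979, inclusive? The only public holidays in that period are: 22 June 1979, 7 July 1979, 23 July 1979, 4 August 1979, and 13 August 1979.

48

14 June 1979 is a Thursday.
That's 71 days from start to end, counting both.
71 = 7 × 10 + 1, so there are 10 full weeks plus 1 extra day.
Each full week contributes 5 weekdays (Mon–Fri): 10 × 5 = 50.
The 1 extra day is Thu — 1 of them qualifies.
Total: 50 + 1 = 51.
Holidays: 22 June 1979 (Fri); 7 July 1979 (Sat); 23 July 1979 (Mon); 4 August 1979 (Sat); 13 August 1979 (Mon).
3 of the 5 holidays fall on weekdays; the rest are weekends and were already excluded.
Business days: 51 − 3 = 48.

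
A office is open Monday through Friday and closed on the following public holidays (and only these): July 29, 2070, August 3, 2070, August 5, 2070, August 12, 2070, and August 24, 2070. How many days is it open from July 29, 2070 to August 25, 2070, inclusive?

17

July 29, 2070 is a Tuesday.
From July 29, 2070 to August 25, 2070 is 28 days inclusive.
28 = 7 × 4, so the span is exactly 4 full weeks.
Each full week contributes 5 weekdays (Mon–Fri): 4 × 5 = 20.
Holidays: July 29, 2070 (Tue); August 3, 2070 (Sun); August 5, 2070 (Tue); August 12, 2070 (Tue); August 24, 2070 (Sun).
3 of the 5 holidays fall on weekdays; the rest are weekends and were already excluded.
Business days: 20 − 3 = 17.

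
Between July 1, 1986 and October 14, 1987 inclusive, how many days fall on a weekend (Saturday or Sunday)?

134

July 1, 1986 is a Tuesday.
From July 1, 1986 to October 14, 1987 is 471 days inclusive.
471 = 7 × 67 + 2, so there are 67 full weeks plus 2 extra days.
Each full week contributes 2 weekend days (Sat, Sun): 67 × 2 = 134.
The 2 extra days are Tue, Wed — none qualify.
Total: 134 + 0 = 134.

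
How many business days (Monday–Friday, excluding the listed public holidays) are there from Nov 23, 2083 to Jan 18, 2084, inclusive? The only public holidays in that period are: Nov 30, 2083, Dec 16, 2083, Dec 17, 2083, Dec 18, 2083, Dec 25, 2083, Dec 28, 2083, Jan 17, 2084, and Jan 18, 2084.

Nov 23, 2083 is a Tuesday.
From Nov 23, 2083 to Jan 18, 2084 is 57 days inclusive.
57 = 7 × 8 + 1, so there are 8 full weeks plus 1 extra day.
Each full week contributes 5 weekdays (Mon–Fri): 8 × 5 = 40.
The 1 extra day is Tuesday — 1 of them qualifies.
Total: 40 + 1 = 41.
Holidays: Nov 30, 2083 (Tue); Dec 16, 2083 (Thu); Dec 17, 2083 (Fri); Dec 18, 2083 (Sat); Dec 25, 2083 (Sat); Dec 28, 2083 (Tue); Jan 17, 2084 (Mon); Jan 18, 2084 (Tue).
6 of the 8 holidays fall on weekdays; the rest are weekends and were already excluded.
Business days: 41 − 6 = 35.

35 business days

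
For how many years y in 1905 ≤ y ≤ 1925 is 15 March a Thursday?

3

Day of week of March 15 in each year:
1905: Wed, 1906: Thu ✓, 1907: Fri, 1908: Sun, 1909: Mon, 1910: Tue, 1911: Wed, 1912: Fri, 1913: Sat, 1914: Sun, 1915: Mon, 1916: Wed, 1917: Thu ✓, 1918: Fri, 1919: Sat, 1920: Mon, 1921: Tue, 1922: Wed, 1923: Thu ✓, 1924: Sat, 1925: Sun
Thursdays: 1906, 1917, 1923.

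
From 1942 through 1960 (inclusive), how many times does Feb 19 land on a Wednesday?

Day of week of February 19 in each year:
1942: Thu, 1943: Fri, 1944: Sat, 1945: Mon, 1946: Tue, 1947: Wed ✓, 1948: Thu, 1949: Sat, 1950: Sun, 1951: Mon, 1952: Tue, 1953: Thu, 1954: Fri, 1955: Sat, 1956: Sun, 1957: Tue, 1958: Wed ✓, 1959: Thu, 1960: Fri
Wednesdays: 1947, 1958.

2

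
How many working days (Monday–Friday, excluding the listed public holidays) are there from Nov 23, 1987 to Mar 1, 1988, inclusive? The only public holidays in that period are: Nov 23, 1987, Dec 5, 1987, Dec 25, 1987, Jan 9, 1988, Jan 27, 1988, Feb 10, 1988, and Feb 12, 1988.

Nov 23, 1987 is a Monday.
From Nov 23, 1987 to Mar 1, 1988 is 100 days inclusive.
100 = 7 × 14 + 2, so there are 14 full weeks plus 2 extra days.
Each full week contributes 5 weekdays (Mon–Fri): 14 × 5 = 70.
The 2 extra days are Monday, Tuesday — 2 of them qualify.
Total: 70 + 2 = 72.
Holidays: Nov 23, 1987 (Mon); Dec 5, 1987 (Sat); Dec 25, 1987 (Fri); Jan 9, 1988 (Sat); Jan 27, 1988 (Wed); Feb 10, 1988 (Wed); Feb 12, 1988 (Fri).
5 of the 7 holidays fall on weekdays; the rest are weekends and were already excluded.
Business days: 72 − 5 = 67.

67 working days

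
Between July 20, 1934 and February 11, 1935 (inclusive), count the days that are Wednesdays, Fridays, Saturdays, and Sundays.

119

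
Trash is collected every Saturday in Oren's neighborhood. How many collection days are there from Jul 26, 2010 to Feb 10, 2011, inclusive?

28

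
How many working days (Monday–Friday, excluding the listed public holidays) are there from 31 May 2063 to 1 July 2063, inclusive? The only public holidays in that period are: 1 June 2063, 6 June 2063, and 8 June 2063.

19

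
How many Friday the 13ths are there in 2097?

The 13th falls on a Friday when the month's 13th has weekday Fri.
Jan 13 is Sun; Feb 13 is Wed; Mar 13 is Wed; Apr 13 is Sat; May 13 is Mon; Jun 13 is Thu; Jul 13 is Sat; Aug 13 is Tue; Sep 13 is Fri ✓; Oct 13 is Sun; Nov 13 is Wed; Dec 13 is Fri ✓.
Friday the 13ths: Sep, Dec.

2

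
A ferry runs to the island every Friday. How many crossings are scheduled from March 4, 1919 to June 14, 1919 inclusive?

15

March 4, 1919 is a Tuesday.
From March 4, 1919 to June 14, 1919 is 103 days inclusive.
103 = 7 × 14 + 5, so there are 14 full weeks plus 5 extra days.
Each full week contributes one Friday: 14 so far.
The 5 extra days are Tuesday, Wednesday, Thursday, Friday, Saturday — 1 of them qualifies.
Total: 14 + 1 = 15.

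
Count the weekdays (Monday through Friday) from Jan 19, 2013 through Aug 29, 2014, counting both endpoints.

420 weekdays

Jan 19, 2013 is a Saturday.
From Jan 19, 2013 to Aug 29, 2014 is 588 days inclusive.
588 = 7 × 84, so the span is exactly 84 full weeks.
Each full week contributes 5 weekdays (Mon–Fri): 84 × 5 = 420.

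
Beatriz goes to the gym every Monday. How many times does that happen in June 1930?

1930-06-01 is a Sunday.
That's 30 days from start to end, counting both.
30 = 7 × 4 + 2, so there are 4 full weeks plus 2 extra days.
Each full week contributes one Monday: 4 so far.
The 2 extra days are Sun, Mon — 1 of them qualifies.
Total: 4 + 1 = 5.

5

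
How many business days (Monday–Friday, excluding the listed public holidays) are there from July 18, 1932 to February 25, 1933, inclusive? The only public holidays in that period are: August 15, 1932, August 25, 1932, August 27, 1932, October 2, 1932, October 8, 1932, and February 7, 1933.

July 18, 1932 is a Monday.
The range spans 223 days (inclusive of both endpoints).
223 = 7 × 31 + 6, so there are 31 full weeks plus 6 extra days.
Each full week contributes 5 weekdays (Mon–Fri): 31 × 5 = 155.
The 6 extra days are Mon, Tue, Wed, Thu, Fri, Sat — 5 of them qualify.
Total: 155 + 5 = 160.
Holidays: August 15, 1932 (Mon); August 25, 1932 (Thu); August 27, 1932 (Sat); October 2, 1932 (Sun); October 8, 1932 (Sat); February 7, 1933 (Tue).
3 of the 6 holidays fall on weekdays; the rest are weekends and were already excluded.
Business days: 160 − 3 = 157.

157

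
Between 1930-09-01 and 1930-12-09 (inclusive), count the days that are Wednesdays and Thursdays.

1930-09-01 is a Monday.
From 1930-09-01 to 1930-12-09 is 100 days inclusive.
100 = 7 × 14 + 2, so there are 14 full weeks plus 2 extra days.
Each full week contributes 2 days from the set (Wed, Thu): 14 × 2 = 28.
The 2 extra days are Mon, Tue — none qualify.
Total: 28 + 0 = 28.

28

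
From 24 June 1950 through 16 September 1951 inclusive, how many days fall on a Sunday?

65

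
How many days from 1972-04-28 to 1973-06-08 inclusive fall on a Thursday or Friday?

117

1972-04-28 is a Friday.
That's 407 days from start to end, counting both.
407 = 7 × 58 + 1, so there are 58 full weeks plus 1 extra day.
Each full week contributes 2 days from the set (Thu, Fri): 58 × 2 = 116.
The 1 extra day is Fri — 1 of them qualifies.
Total: 116 + 1 = 117.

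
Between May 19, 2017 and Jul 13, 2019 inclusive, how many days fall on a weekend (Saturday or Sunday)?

May 19, 2017 is a Friday.
That's 786 days from start to end, counting both.
786 = 7 × 112 + 2, so there are 112 full weeks plus 2 extra days.
Each full week contributes 2 weekend days (Sat, Sun): 112 × 2 = 224.
The 2 extra days are Friday, Saturday — 1 of them qualifies.
Total: 224 + 1 = 225.

225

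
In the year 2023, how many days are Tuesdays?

52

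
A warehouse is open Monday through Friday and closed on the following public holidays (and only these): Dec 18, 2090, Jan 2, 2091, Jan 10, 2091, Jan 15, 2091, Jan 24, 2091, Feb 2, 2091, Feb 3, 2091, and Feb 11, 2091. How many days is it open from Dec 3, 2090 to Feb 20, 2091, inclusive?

51

Dec 3, 2090 is a Sunday.
That's 80 days from start to end, counting both.
80 = 7 × 11 + 3, so there are 11 full weeks plus 3 extra days.
Each full week contributes 5 weekdays (Mon–Fri): 11 × 5 = 55.
The 3 extra days are Sun, Mon, Tue — 2 of them qualify.
Total: 55 + 2 = 57.
Holidays: Dec 18, 2090 (Mon); Jan 2, 2091 (Tue); Jan 10, 2091 (Wed); Jan 15, 2091 (Mon); Jan 24, 2091 (Wed); Feb 2, 2091 (Fri); Feb 3, 2091 (Sat); Feb 11, 2091 (Sun).
6 of the 8 holidays fall on weekdays; the rest are weekends and were already excluded.
Business days: 57 − 6 = 51.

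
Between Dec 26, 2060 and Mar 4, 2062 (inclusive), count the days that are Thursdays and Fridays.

Dec 26, 2060 is a Sunday.
That's 434 days from start to end, counting both.
434 = 7 × 62, so the span is exactly 62 full weeks.
Each full week contributes 2 days from the set (Thu, Fri): 62 × 2 = 124.

124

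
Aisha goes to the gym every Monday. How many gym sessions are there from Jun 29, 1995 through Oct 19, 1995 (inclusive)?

Jun 29, 1995 is a Thursday.
From Jun 29, 1995 to Oct 19, 1995 is 113 days inclusive.
113 = 7 × 16 + 1, so there are 16 full weeks plus 1 extra day.
Each full week contributes one Monday: 16 so far.
The 1 extra day is Thu — none qualify.
Total: 16 + 0 = 16.

16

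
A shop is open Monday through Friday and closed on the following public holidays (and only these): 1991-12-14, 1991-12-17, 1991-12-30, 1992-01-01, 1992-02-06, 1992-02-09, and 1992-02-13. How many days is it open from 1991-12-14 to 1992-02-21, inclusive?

45

1991-12-14 is a Saturday.
The range spans 70 days (inclusive of both endpoints).
70 = 7 × 10, so the span is exactly 10 full weeks.
Each full week contributes 5 weekdays (Mon–Fri): 10 × 5 = 50.
Total: 50.
Holidays: 1991-12-14 (Sat); 1991-12-17 (Tue); 1991-12-30 (Mon); 1992-01-01 (Wed); 1992-02-06 (Thu); 1992-02-09 (Sun); 1992-02-13 (Thu).
5 of the 7 holidays fall on weekdays; the rest are weekends and were already excluded.
Business days: 50 − 5 = 45.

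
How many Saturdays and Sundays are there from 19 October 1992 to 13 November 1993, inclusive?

111

19 October 1992 is a Monday.
From 19 October 1992 to 13 November 1993 is 391 days inclusive.
391 = 7 × 55 + 6, so there are 55 full weeks plus 6 extra days.
Each full week contributes 2 weekend days (Sat, Sun): 55 × 2 = 110.
The 6 extra days are Mon, Tue, Wed, Thu, Fri, Sat — 1 of them qualifies.
Total: 110 + 1 = 111.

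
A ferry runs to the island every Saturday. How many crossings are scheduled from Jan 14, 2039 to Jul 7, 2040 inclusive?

Jan 14, 2039 is a Friday.
From Jan 14, 2039 to Jul 7, 2040 is 541 days inclusive.
541 = 7 × 77 + 2, so there are 77 full weeks plus 2 extra days.
Each full week contributes one Saturday: 77 so far.
The 2 extra days are Fri, Sat — 1 of them qualifies.
Total: 77 + 1 = 78.

78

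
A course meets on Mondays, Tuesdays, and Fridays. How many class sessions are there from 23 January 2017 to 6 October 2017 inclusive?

23 January 2017 is a Monday.
That's 257 days from start to end, counting both.
257 = 7 × 36 + 5, so there are 36 full weeks plus 5 extra days.
Each full week contributes 3 days from the set (Mon, Tue, Fri): 36 × 3 = 108.
The 5 extra days are Mon, Tue, Wed, Thu, Fri — 3 of them qualify.
Total: 108 + 3 = 111.

111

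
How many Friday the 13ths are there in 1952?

1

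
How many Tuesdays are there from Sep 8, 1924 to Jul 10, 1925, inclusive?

44 Tuesdays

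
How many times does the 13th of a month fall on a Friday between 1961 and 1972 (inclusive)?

20

Friday-the-13ths by year:
1961: Jan, Oct
1962: Apr, Jul
1963: Sep, Dec
1964: Mar, Nov
1965: Aug
1966: May
1967: Jan, Oct
1968: Sep, Dec
1969: Jun
1970: Feb, Mar, Nov
1971: Aug
1972: Oct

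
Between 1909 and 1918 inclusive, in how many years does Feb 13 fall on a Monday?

Day of week of February 13 in each year:
1909: Sat, 1910: Sun, 1911: Mon ✓, 1912: Tue, 1913: Thu, 1914: Fri, 1915: Sat, 1916: Sun, 1917: Tue, 1918: Wed
Mondays: 1911.

1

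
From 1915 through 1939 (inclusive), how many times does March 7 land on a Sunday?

4

Day of week of March 7 in each year:
1915: Sun ✓, 1916: Tue, 1917: Wed, 1918: Thu, 1919: Fri, 1920: Sun ✓, 1921: Mon, 1922: Tue, 1923: Wed, 1924: Fri, 1925: Sat, 1926: Sun ✓, 1927: Mon, 1928: Wed, 1929: Thu, 1930: Fri, 1931: Sat, 1932: Mon, 1933: Tue, 1934: Wed, 1935: Thu, 1936: Sat, 1937: Sun ✓, 1938: Mon, 1939: Tue
Sundays: 1915, 1920, 1926, 1937.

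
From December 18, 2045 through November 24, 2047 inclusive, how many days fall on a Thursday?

December 18, 2045 is a Monday.
That's 707 days from start to end, counting both.
707 = 7 × 101, so the span is exactly 101 full weeks.
Each full week contributes one Thursday: 101 so far.

101 Thursdays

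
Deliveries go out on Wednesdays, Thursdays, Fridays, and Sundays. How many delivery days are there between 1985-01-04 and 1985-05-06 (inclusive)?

70

1985-01-04 is a Friday.
From 1985-01-04 to 1985-05-06 is 123 days inclusive.
123 = 7 × 17 + 4, so there are 17 full weeks plus 4 extra days.
Each full week contributes 4 days from the set (Wed, Thu, Fri, Sun): 17 × 4 = 68.
The 4 extra days are Friday, Saturday, Sunday, Monday — 2 of them qualify.
Total: 68 + 2 = 70.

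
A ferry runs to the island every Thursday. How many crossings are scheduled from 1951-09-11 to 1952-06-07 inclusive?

39

1951-09-11 is a Tuesday.
The range spans 271 days (inclusive of both endpoints).
271 = 7 × 38 + 5, so there are 38 full weeks plus 5 extra days.
Each full week contributes one Thursday: 38 so far.
The 5 extra days are Tue, Wed, Thu, Fri, Sat — 1 of them qualifies.
Total: 38 + 1 = 39.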